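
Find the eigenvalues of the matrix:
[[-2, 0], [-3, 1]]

Characteristic equation: det(A - λI) = 0
λ² - (trace)λ + (det) = 0
trace = -2 + 1 = -1, det = (-2)(1) - (0)(-3) = -2
λ² - (-1)λ + (-2) = 0
λ = (-1 ± √((-1)² - 4·(-2))) / 2 = (-1 ± √9) / 2
Solving: λ = -2, 1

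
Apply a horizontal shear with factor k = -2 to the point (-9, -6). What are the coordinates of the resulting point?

Shear matrix for horizontal shear with factor k = -2:
[[1, -2], [0, 1]]
Result: (-9, -6) → (3, -6)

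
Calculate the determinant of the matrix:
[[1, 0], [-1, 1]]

For a 2×2 matrix [[a, b], [c, d]], det = ad - bc
det = (1)(1) - (0)(-1) = 1 - 0 = 1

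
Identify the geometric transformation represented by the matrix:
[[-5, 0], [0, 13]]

This matrix represents: non-uniform scaling by sx = -5, sy = 13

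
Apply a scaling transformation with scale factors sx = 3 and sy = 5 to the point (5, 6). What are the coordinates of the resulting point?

Scaling matrix:
[[3, 0], [0, 5]]
Result: (5 × 3, 6 × 5) = (15, 30)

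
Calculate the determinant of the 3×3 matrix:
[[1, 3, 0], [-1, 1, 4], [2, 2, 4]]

Expansion along first row:
det = 1·det([[1,4],[2,4]]) - 3·det([[-1,4],[2,4]]) + 0·det([[-1,1],[2,2]])
    = 1·(1·4 - 4·2) - 3·(-1·4 - 4·2) + 0·(-1·2 - 1·2)
    = 1·-4 - 3·-12 + 0·-4
    = -4 + 36 + 0 = 32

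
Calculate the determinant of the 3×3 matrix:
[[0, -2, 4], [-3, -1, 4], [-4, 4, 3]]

Expansion along first row:
det = 0·det([[-1,4],[4,3]]) - -2·det([[-3,4],[-4,3]]) + 4·det([[-3,-1],[-4,4]])
    = 0·(-1·3 - 4·4) - -2·(-3·3 - 4·-4) + 4·(-3·4 - -1·-4)
    = 0·-19 - -2·7 + 4·-16
    = 0 + 14 + -64 = -50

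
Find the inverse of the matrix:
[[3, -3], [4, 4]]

For [[a,b],[c,d]], inverse = (1/det)·[[d,-b],[-c,a]]
det = (3)(4) - (-3)(4) = 12 - -12 = 24
Inverse = (1/24)·[[4, 3], [-4, 3]]
= [[1/6, 1/8], [-1/6, 1/8]]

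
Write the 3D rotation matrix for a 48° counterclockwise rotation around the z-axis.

Rotation matrix for counterclockwise 48° around z-axis:
cos(48°) = 0.6691, sin(48°) = 0.7431
Result: [[0.6691, -0.7431, 0], [0.7431, 0.6691, 0], [0, 0, 1]]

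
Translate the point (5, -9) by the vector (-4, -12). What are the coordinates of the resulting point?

Translation by (-4, -12) (homogeneous matrix [[1, 0, -4], [0, 1, -12], [0, 0, 1]]):
x' = 5 + -4 = 1
y' = -9 + -12 = -21
Result: (1, -21)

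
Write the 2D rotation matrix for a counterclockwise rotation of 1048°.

Rotation matrix formula: [[cos θ, -sin θ], [sin θ, cos θ]]
For θ = 1048°:
cos(1048°) = 0.8480
sin(1048°) = -0.5299
Result: [[0.8480, 0.5299], [-0.5299, 0.8480]]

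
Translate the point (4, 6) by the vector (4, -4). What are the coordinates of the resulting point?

Translation by (4, -4) (homogeneous matrix [[1, 0, 4], [0, 1, -4], [0, 0, 1]]):
x' = 4 + 4 = 8
y' = 6 + -4 = 2
Result: (8, 2)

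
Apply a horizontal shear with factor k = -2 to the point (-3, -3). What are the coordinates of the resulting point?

Shear matrix for horizontal shear with factor k = -2:
[[1, -2], [0, 1]]
Result: (-3, -3) → (3, -3)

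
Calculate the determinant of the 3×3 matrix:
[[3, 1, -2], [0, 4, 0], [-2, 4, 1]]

Expansion along first row:
det = 3·det([[4,0],[4,1]]) - 1·det([[0,0],[-2,1]]) + -2·det([[0,4],[-2,4]])
    = 3·(4·1 - 0·4) - 1·(0·1 - 0·-2) + -2·(0·4 - 4·-2)
    = 3·4 - 1·0 + -2·8
    = 12 + 0 + -16 = -4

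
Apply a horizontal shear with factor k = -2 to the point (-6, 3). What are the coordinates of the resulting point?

Shear matrix for horizontal shear with factor k = -2:
[[1, -2], [0, 1]]
Result: (-6, 3) → (-12, 3)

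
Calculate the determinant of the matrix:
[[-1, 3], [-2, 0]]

For a 2×2 matrix [[a, b], [c, d]], det = ad - bc
det = (-1)(0) - (3)(-2) = 0 - -6 = 6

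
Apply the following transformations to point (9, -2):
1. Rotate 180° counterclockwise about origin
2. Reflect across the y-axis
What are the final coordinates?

Step 1: Rotate 180° → (-9, 2)
Step 2: Reflect across y-axis → (9, 2)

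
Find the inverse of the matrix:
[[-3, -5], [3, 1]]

For [[a,b],[c,d]], inverse = (1/det)·[[d,-b],[-c,a]]
det = (-3)(1) - (-5)(3) = -3 - -15 = 12
Inverse = (1/12)·[[1, 5], [-3, -3]]
= [[1/12, 5/12], [-1/4, -1/4]]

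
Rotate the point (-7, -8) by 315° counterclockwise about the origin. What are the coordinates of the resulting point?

Rotation matrix for 315°: [[cos 315°, -sin 315°], [sin 315°, cos 315°]] ≈ [[0.707107, 0.707107], [-0.707107, 0.707107]]
[[0.707107, 0.707107], [-0.707107, 0.707107]] × [-7, -8]ᵀ ≈ [-10.6066, -0.7071]ᵀ
Result: (-10.6066, -0.7071)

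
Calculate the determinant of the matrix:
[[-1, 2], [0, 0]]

For a 2×2 matrix [[a, b], [c, d]], det = ad - bc
det = (-1)(0) - (2)(0) = 0 - 0 = 0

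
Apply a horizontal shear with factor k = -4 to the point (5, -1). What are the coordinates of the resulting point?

Shear matrix for horizontal shear with factor k = -4:
[[1, -4], [0, 1]]
Result: (5, -1) → (9, -1)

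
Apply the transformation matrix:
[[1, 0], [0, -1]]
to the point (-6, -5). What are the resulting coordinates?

Matrix multiplication:
[[1, 0], [0, -1]] × [-6, -5]ᵀ
= [(1)(-6) + (0)(-5), (0)(-6) + (-1)(-5)]ᵀ
= [-6, 5]ᵀ
Result: (-6, 5)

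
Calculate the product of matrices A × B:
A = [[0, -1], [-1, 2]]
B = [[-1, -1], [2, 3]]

Matrix multiplication:
C[0][0] = 0×-1 + -1×2 = -2
C[0][1] = 0×-1 + -1×3 = -3
C[1][0] = -1×-1 + 2×2 = 5
C[1][1] = -1×-1 + 2×3 = 7
Result: [[-2, -3], [5, 7]]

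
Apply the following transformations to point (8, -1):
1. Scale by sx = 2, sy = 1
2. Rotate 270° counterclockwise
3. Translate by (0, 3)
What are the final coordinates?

Step 1: Scale → (16, -1)
Step 2: Rotate 270° → (-1, -16)
Step 3: Translate → (-1, -13)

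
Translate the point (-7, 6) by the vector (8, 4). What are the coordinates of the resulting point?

Translation by (8, 4) (homogeneous matrix [[1, 0, 8], [0, 1, 4], [0, 0, 1]]):
x' = -7 + 8 = 1
y' = 6 + 4 = 10
Result: (1, 10)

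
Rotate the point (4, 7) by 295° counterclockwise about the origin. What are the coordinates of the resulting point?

Rotation matrix for 295°: [[cos 295°, -sin 295°], [sin 295°, cos 295°]] ≈ [[0.422618, 0.906308], [-0.906308, 0.422618]]
[[0.422618, 0.906308], [-0.906308, 0.422618]] × [4, 7]ᵀ ≈ [8.0346, -0.6669]ᵀ
Result: (8.0346, -0.6669)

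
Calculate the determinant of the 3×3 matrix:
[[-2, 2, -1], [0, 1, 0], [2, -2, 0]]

Expansion along first row:
det = -2·det([[1,0],[-2,0]]) - 2·det([[0,0],[2,0]]) + -1·det([[0,1],[2,-2]])
    = -2·(1·0 - 0·-2) - 2·(0·0 - 0·2) + -1·(0·-2 - 1·2)
    = -2·0 - 2·0 + -1·-2
    = 0 + 0 + 2 = 2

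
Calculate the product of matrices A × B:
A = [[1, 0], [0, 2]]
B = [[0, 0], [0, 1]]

Matrix multiplication:
C[0][0] = 1×0 + 0×0 = 0
C[0][1] = 1×0 + 0×1 = 0
C[1][0] = 0×0 + 2×0 = 0
C[1][1] = 0×0 + 2×1 = 2
Result: [[0, 0], [0, 2]]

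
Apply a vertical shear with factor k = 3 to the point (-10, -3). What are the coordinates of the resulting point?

Shear matrix for vertical shear with factor k = 3:
[[1, 0], [3, 1]]
Result: (-10, -3) → (-10, -33)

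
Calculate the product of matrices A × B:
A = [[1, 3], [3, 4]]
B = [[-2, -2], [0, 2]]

Matrix multiplication:
C[0][0] = 1×-2 + 3×0 = -2
C[0][1] = 1×-2 + 3×2 = 4
C[1][0] = 3×-2 + 4×0 = -6
C[1][1] = 3×-2 + 4×2 = 2
Result: [[-2, 4], [-6, 2]]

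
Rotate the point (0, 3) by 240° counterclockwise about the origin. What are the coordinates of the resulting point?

Rotation matrix for 240°: [[cos 240°, -sin 240°], [sin 240°, cos 240°]] ≈ [[-0.500000, 0.866025], [-0.866025, -0.500000]]
[[-0.500000, 0.866025], [-0.866025, -0.500000]] × [0, 3]ᵀ ≈ [2.5981, -1.5000]ᵀ
Result: (2.5981, -1.5000)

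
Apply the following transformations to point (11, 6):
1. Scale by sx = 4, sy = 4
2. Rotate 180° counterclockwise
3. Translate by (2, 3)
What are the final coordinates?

Step 1: Scale → (44, 24)
Step 2: Rotate 180° → (-44, -24)
Step 3: Translate → (-42, -21)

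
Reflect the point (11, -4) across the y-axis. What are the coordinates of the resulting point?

Reflection across y-axis: (11, -4) → (-11, -4)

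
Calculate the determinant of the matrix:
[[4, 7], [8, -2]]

For a 2×2 matrix [[a, b], [c, d]], det = ad - bc
det = (4)(-2) - (7)(8) = -8 - 56 = -64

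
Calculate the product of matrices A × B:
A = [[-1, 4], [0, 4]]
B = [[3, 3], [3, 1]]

Matrix multiplication:
C[0][0] = -1×3 + 4×3 = 9
C[0][1] = -1×3 + 4×1 = 1
C[1][0] = 0×3 + 4×3 = 12
C[1][1] = 0×3 + 4×1 = 4
Result: [[9, 1], [12, 4]]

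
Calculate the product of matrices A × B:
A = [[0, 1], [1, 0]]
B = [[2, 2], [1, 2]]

Matrix multiplication:
C[0][0] = 0×2 + 1×1 = 1
C[0][1] = 0×2 + 1×2 = 2
C[1][0] = 1×2 + 0×1 = 2
C[1][1] = 1×2 + 0×2 = 2
Result: [[1, 2], [2, 2]]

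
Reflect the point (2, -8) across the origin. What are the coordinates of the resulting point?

Reflection across origin: (2, -8) → (-2, 8)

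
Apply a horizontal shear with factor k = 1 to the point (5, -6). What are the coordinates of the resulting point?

Shear matrix for horizontal shear with factor k = 1:
[[1, 1], [0, 1]]
Result: (5, -6) → (-1, -6)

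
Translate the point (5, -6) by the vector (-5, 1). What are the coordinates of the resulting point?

Translation by (-5, 1) (homogeneous matrix [[1, 0, -5], [0, 1, 1], [0, 0, 1]]):
x' = 5 + -5 = 0
y' = -6 + 1 = -5
Result: (0, -5)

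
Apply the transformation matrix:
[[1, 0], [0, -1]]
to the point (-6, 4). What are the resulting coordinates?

Matrix multiplication:
[[1, 0], [0, -1]] × [-6, 4]ᵀ
= [(1)(-6) + (0)(4), (0)(-6) + (-1)(4)]ᵀ
= [-6, -4]ᵀ
Result: (-6, -4)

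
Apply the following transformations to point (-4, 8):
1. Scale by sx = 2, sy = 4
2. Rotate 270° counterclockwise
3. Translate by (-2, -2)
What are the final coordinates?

Step 1: Scale → (-8, 32)
Step 2: Rotate 270° → (32, 8)
Step 3: Translate → (30, 6)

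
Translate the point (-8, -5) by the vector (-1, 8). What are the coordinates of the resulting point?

Translation by (-1, 8) (homogeneous matrix [[1, 0, -1], [0, 1, 8], [0, 0, 1]]):
x' = -8 + -1 = -9
y' = -5 + 8 = 3
Result: (-9, 3)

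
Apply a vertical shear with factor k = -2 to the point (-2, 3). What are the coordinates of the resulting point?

Shear matrix for vertical shear with factor k = -2:
[[1, 0], [-2, 1]]
Result: (-2, 3) → (-2, 7)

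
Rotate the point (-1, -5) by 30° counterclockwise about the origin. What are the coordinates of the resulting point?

Rotation matrix for 30°: [[cos 30°, -sin 30°], [sin 30°, cos 30°]] ≈ [[0.866025, -0.500000], [0.500000, 0.866025]]
[[0.866025, -0.500000], [0.500000, 0.866025]] × [-1, -5]ᵀ ≈ [1.6340, -4.8301]ᵀ
Result: (1.6340, -4.8301)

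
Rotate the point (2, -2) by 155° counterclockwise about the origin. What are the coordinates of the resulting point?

Rotation matrix for 155°: [[cos 155°, -sin 155°], [sin 155°, cos 155°]] ≈ [[-0.906308, -0.422618], [0.422618, -0.906308]]
[[-0.906308, -0.422618], [0.422618, -0.906308]] × [2, -2]ᵀ ≈ [-0.9674, 2.6579]ᵀ
Result: (-0.9674, 2.6579)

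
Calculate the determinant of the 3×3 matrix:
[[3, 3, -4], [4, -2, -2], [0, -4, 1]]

Expansion along first row:
det = 3·det([[-2,-2],[-4,1]]) - 3·det([[4,-2],[0,1]]) + -4·det([[4,-2],[0,-4]])
    = 3·(-2·1 - -2·-4) - 3·(4·1 - -2·0) + -4·(4·-4 - -2·0)
    = 3·-10 - 3·4 + -4·-16
    = -30 + -12 + 64 = 22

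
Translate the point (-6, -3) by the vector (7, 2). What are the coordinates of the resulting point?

Translation by (7, 2) (homogeneous matrix [[1, 0, 7], [0, 1, 2], [0, 0, 1]]):
x' = -6 + 7 = 1
y' = -3 + 2 = -1
Result: (1, -1)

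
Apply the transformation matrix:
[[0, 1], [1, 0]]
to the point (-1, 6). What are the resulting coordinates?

Matrix multiplication:
[[0, 1], [1, 0]] × [-1, 6]ᵀ
= [(0)(-1) + (1)(6), (1)(-1) + (0)(6)]ᵀ
= [6, -1]ᵀ
Result: (6, -1)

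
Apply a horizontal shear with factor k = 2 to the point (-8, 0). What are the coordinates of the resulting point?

Shear matrix for horizontal shear with factor k = 2:
[[1, 2], [0, 1]]
Result: (-8, 0) → (-8, 0)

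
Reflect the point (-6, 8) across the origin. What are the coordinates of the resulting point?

Reflection across origin: (-6, 8) → (6, -8)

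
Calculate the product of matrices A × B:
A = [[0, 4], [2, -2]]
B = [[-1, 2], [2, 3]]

Matrix multiplication:
C[0][0] = 0×-1 + 4×2 = 8
C[0][1] = 0×2 + 4×3 = 12
C[1][0] = 2×-1 + -2×2 = -6
C[1][1] = 2×2 + -2×3 = -2
Result: [[8, 12], [-6, -2]]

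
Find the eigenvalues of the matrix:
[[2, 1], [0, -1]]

Characteristic equation: det(A - λI) = 0
λ² - (trace)λ + (det) = 0
trace = 2 + -1 = 1, det = (2)(-1) - (1)(0) = -2
λ² - (1)λ + (-2) = 0
λ = (1 ± √((1)² - 4·(-2))) / 2 = (1 ± √9) / 2
Solving: λ = -1, 2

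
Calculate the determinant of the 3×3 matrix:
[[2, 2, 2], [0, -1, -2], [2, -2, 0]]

Expansion along first row:
det = 2·det([[-1,-2],[-2,0]]) - 2·det([[0,-2],[2,0]]) + 2·det([[0,-1],[2,-2]])
    = 2·(-1·0 - -2·-2) - 2·(0·0 - -2·2) + 2·(0·-2 - -1·2)
    = 2·-4 - 2·4 + 2·2
    = -8 + -8 + 4 = -12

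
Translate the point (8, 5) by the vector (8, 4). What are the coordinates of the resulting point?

Translation by (8, 4) (homogeneous matrix [[1, 0, 8], [0, 1, 4], [0, 0, 1]]):
x' = 8 + 8 = 16
y' = 5 + 4 = 9
Result: (16, 9)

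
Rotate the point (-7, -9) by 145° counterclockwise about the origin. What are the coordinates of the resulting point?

Rotation matrix for 145°: [[cos 145°, -sin 145°], [sin 145°, cos 145°]] ≈ [[-0.819152, -0.573576], [0.573576, -0.819152]]
[[-0.819152, -0.573576], [0.573576, -0.819152]] × [-7, -9]ᵀ ≈ [10.8963, 3.3573]ᵀ
Result: (10.8963, 3.3573)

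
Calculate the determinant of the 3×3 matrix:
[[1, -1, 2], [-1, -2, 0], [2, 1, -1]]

Expansion along first row:
det = 1·det([[-2,0],[1,-1]]) - -1·det([[-1,0],[2,-1]]) + 2·det([[-1,-2],[2,1]])
    = 1·(-2·-1 - 0·1) - -1·(-1·-1 - 0·2) + 2·(-1·1 - -2·2)
    = 1·2 - -1·1 + 2·3
    = 2 + 1 + 6 = 9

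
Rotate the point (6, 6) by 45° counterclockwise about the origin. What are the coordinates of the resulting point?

Rotation matrix for 45°: [[cos 45°, -sin 45°], [sin 45°, cos 45°]] ≈ [[0.707107, -0.707107], [0.707107, 0.707107]]
[[0.707107, -0.707107], [0.707107, 0.707107]] × [6, 6]ᵀ ≈ [0, 8.4853]ᵀ
Result: (0, 8.4853)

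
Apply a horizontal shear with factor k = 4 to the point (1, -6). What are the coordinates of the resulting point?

Shear matrix for horizontal shear with factor k = 4:
[[1, 4], [0, 1]]
Result: (1, -6) → (-23, -6)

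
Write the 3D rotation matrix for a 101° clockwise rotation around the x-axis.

Rotation matrix for clockwise 101° around x-axis:
A clockwise rotation by 101° is a counterclockwise rotation by -101°.
cos(-101°) = -0.1908, sin(-101°) = -0.9816
Result: [[1, 0, 0], [0, -0.1908, 0.9816], [0, -0.9816, -0.1908]]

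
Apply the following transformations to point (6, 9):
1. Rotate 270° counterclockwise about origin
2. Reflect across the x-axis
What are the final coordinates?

Step 1: Rotate 270° → (9, -6)
Step 2: Reflect across x-axis → (9, 6)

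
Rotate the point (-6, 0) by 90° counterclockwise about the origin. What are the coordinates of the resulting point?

Rotation matrix for 90°: [[cos 90°, -sin 90°], [sin 90°, cos 90°]] = [[0, -1], [1, 0]]
[[0, -1], [1, 0]] × [-6, 0]ᵀ = [0, -6]ᵀ
Result: (0, -6)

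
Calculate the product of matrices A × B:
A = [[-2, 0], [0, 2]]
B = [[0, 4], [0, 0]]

Matrix multiplication:
C[0][0] = -2×0 + 0×0 = 0
C[0][1] = -2×4 + 0×0 = -8
C[1][0] = 0×0 + 2×0 = 0
C[1][1] = 0×4 + 2×0 = 0
Result: [[0, -8], [0, 0]]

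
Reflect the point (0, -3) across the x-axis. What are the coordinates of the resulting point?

Reflection across x-axis: (0, -3) → (0, 3)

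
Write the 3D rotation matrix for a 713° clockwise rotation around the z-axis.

Rotation matrix for clockwise 713° around z-axis:
A clockwise rotation by 713° is a counterclockwise rotation by -713°.
cos(-713°) = 0.9925, sin(-713°) = 0.1219
Result: [[0.9925, -0.1219, 0], [0.1219, 0.9925, 0], [0, 0, 1]]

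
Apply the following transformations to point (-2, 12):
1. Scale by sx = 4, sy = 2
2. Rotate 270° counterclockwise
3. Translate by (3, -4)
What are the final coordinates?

Step 1: Scale → (-8, 24)
Step 2: Rotate 270° → (24, 8)
Step 3: Translate → (27, 4)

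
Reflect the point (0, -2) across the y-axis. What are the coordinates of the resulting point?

Reflection across y-axis: (0, -2) → (0, -2)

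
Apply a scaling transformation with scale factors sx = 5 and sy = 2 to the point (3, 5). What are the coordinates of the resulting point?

Scaling matrix:
[[5, 0], [0, 2]]
Result: (3 × 5, 5 × 2) = (15, 10)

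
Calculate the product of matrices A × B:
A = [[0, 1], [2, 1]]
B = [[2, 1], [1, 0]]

Matrix multiplication:
C[0][0] = 0×2 + 1×1 = 1
C[0][1] = 0×1 + 1×0 = 0
C[1][0] = 2×2 + 1×1 = 5
C[1][1] = 2×1 + 1×0 = 2
Result: [[1, 0], [5, 2]]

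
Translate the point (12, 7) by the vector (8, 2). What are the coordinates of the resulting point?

Translation by (8, 2) (homogeneous matrix [[1, 0, 8], [0, 1, 2], [0, 0, 1]]):
x' = 12 + 8 = 20
y' = 7 + 2 = 9
Result: (20, 9)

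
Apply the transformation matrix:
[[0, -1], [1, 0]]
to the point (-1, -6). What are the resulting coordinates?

Matrix multiplication:
[[0, -1], [1, 0]] × [-1, -6]ᵀ
= [(0)(-1) + (-1)(-6), (1)(-1) + (0)(-6)]ᵀ
= [6, -1]ᵀ
Result: (6, -1)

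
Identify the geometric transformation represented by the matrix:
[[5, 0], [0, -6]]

This matrix represents: non-uniform scaling by sx = 5, sy = -6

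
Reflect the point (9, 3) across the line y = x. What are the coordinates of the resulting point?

Reflection across line y = x: (9, 3) → (3, 9)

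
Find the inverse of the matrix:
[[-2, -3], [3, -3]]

For [[a,b],[c,d]], inverse = (1/det)·[[d,-b],[-c,a]]
det = (-2)(-3) - (-3)(3) = 6 - -9 = 15
Inverse = (1/15)·[[-3, 3], [-3, -2]]
= [[-1/5, 1/5], [-1/5, -2/15]]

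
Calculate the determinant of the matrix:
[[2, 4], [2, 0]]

For a 2×2 matrix [[a, b], [c, d]], det = ad - bc
det = (2)(0) - (4)(2) = 0 - 8 = -8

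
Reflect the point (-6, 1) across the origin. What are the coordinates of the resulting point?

Reflection across origin: (-6, 1) → (6, -1)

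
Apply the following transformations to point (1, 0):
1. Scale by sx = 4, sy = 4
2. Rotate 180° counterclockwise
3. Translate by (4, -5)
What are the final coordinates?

Step 1: Scale → (4, 0)
Step 2: Rotate 180° → (-4, 0)
Step 3: Translate → (0, -5)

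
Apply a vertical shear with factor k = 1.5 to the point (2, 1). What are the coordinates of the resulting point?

Shear matrix for vertical shear with factor k = 1.5:
[[1, 0], [1.50, 1]]
Result: (2, 1) → (2, 4)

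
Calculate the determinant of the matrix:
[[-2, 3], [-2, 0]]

For a 2×2 matrix [[a, b], [c, d]], det = ad - bc
det = (-2)(0) - (3)(-2) = 0 - -6 = 6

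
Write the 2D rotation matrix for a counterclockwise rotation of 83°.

Rotation matrix formula: [[cos θ, -sin θ], [sin θ, cos θ]]
For θ = 83°:
cos(83°) = 0.1219
sin(83°) = 0.9925
Result: [[0.1219, -0.9925], [0.9925, 0.1219]]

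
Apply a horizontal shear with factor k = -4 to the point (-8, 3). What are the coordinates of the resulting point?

Shear matrix for horizontal shear with factor k = -4:
[[1, -4], [0, 1]]
Result: (-8, 3) → (-20, 3)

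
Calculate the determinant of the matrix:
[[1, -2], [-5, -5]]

For a 2×2 matrix [[a, b], [c, d]], det = ad - bc
det = (1)(-5) - (-2)(-5) = -5 - 10 = -15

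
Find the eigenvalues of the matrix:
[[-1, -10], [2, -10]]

Characteristic equation: det(A - λI) = 0
λ² - (trace)λ + (det) = 0
trace = -1 + -10 = -11, det = (-1)(-10) - (-10)(2) = 30
λ² - (-11)λ + (30) = 0
λ = (-11 ± √((-11)² - 4·(30))) / 2 = (-11 ± √1) / 2
Solving: λ = -6, -5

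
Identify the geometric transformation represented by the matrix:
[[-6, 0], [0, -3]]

This matrix represents: non-uniform scaling by sx = -6, sy = -3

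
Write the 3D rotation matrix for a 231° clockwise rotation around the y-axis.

Rotation matrix for clockwise 231° around y-axis:
A clockwise rotation by 231° is a counterclockwise rotation by -231°.
cos(-231°) = -0.6293, sin(-231°) = 0.7771
Result: [[-0.6293, 0, 0.7771], [0, 1, 0], [-0.7771, 0, -0.6293]]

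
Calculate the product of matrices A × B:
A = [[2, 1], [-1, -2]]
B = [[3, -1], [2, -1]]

Matrix multiplication:
C[0][0] = 2×3 + 1×2 = 8
C[0][1] = 2×-1 + 1×-1 = -3
C[1][0] = -1×3 + -2×2 = -7
C[1][1] = -1×-1 + -2×-1 = 3
Result: [[8, -3], [-7, 3]]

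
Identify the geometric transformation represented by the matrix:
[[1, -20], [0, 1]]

This matrix represents: horizontal shear with factor -20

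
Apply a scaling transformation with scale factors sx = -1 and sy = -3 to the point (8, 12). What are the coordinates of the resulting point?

Scaling matrix:
[[-1, 0], [0, -3]]
Result: (8 × -1, 12 × -3) = (-8, -36)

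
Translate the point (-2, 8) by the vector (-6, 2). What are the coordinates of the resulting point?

Translation by (-6, 2) (homogeneous matrix [[1, 0, -6], [0, 1, 2], [0, 0, 1]]):
x' = -2 + -6 = -8
y' = 8 + 2 = 10
Result: (-8, 10)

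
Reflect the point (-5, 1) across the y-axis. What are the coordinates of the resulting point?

Reflection across y-axis: (-5, 1) → (5, 1)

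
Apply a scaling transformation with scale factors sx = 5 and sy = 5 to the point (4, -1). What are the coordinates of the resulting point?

Scaling matrix:
[[5, 0], [0, 5]]
Result: (4 × 5, -1 × 5) = (20, -5)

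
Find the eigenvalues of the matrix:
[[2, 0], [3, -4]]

Characteristic equation: det(A - λI) = 0
λ² - (trace)λ + (det) = 0
trace = 2 + -4 = -2, det = (2)(-4) - (0)(3) = -8
λ² - (-2)λ + (-8) = 0
λ = (-2 ± √((-2)² - 4·(-8))) / 2 = (-2 ± √36) / 2
Solving: λ = -4, 2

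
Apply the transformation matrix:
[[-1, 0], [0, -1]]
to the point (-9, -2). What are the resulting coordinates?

Matrix multiplication:
[[-1, 0], [0, -1]] × [-9, -2]ᵀ
= [(-1)(-9) + (0)(-2), (0)(-9) + (-1)(-2)]ᵀ
= [9, 2]ᵀ
Result: (9, 2)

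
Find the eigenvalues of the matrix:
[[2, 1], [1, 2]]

Characteristic equation: det(A - λI) = 0
λ² - (trace)λ + (det) = 0
trace = 2 + 2 = 4, det = (2)(2) - (1)(1) = 3
λ² - (4)λ + (3) = 0
λ = (4 ± √((4)² - 4·(3))) / 2 = (4 ± √4) / 2
Solving: λ = 1, 3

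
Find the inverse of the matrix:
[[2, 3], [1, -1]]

For [[a,b],[c,d]], inverse = (1/det)·[[d,-b],[-c,a]]
det = (2)(-1) - (3)(1) = -2 - 3 = -5
Inverse = (1/-5)·[[-1, -3], [-1, 2]]
= [[1/5, 3/5], [1/5, -2/5]]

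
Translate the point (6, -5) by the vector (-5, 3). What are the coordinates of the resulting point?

Translation by (-5, 3) (homogeneous matrix [[1, 0, -5], [0, 1, 3], [0, 0, 1]]):
x' = 6 + -5 = 1
y' = -5 + 3 = -2
Result: (1, -2)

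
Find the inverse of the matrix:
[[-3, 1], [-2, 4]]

For [[a,b],[c,d]], inverse = (1/det)·[[d,-b],[-c,a]]
det = (-3)(4) - (1)(-2) = -12 - -2 = -10
Inverse = (1/-10)·[[4, -1], [2, -3]]
= [[-2/5, 1/10], [-1/5, 3/10]]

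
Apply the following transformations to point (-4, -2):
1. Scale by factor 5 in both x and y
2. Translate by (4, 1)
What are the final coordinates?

Step 1: Scale (-4, -2) by 5 → (-20, -10)
Step 2: Translate by (4, 1) → (-16, -9)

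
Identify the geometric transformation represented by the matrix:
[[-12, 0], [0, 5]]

This matrix represents: non-uniform scaling by sx = -12, sy = 5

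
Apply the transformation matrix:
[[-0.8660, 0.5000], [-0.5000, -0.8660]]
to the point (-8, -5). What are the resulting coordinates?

Matrix multiplication:
[[-0.8660, 0.5000], [-0.5000, -0.8660]] × [-8, -5]ᵀ
= [(-0.8660)(-8) + (0.5000)(-5), (-0.5000)(-8) + (-0.8660)(-5)]ᵀ
= [4.4280, 8.3300]ᵀ
Result: (4.4280, 8.3300)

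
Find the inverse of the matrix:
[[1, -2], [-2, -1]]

For [[a,b],[c,d]], inverse = (1/det)·[[d,-b],[-c,a]]
det = (1)(-1) - (-2)(-2) = -1 - 4 = -5
Inverse = (1/-5)·[[-1, 2], [2, 1]]
= [[1/5, -2/5], [-2/5, -1/5]]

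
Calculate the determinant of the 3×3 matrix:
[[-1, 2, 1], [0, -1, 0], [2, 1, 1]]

Expansion along first row:
det = -1·det([[-1,0],[1,1]]) - 2·det([[0,0],[2,1]]) + 1·det([[0,-1],[2,1]])
    = -1·(-1·1 - 0·1) - 2·(0·1 - 0·2) + 1·(0·1 - -1·2)
    = -1·-1 - 2·0 + 1·2
    = 1 + 0 + 2 = 3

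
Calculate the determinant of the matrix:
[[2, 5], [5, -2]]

For a 2×2 matrix [[a, b], [c, d]], det = ad - bc
det = (2)(-2) - (5)(5) = -4 - 25 = -29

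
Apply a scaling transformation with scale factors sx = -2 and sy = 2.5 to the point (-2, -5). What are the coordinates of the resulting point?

Scaling matrix:
[[-2, 0], [0, 2.50]]
Result: (-2 × -2, -5 × 2.5) = (4, -12.5)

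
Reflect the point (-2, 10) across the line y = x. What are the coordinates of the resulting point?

Reflection across line y = x: (-2, 10) → (10, -2)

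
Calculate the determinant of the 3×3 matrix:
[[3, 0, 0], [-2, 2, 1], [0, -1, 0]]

Expansion along first row:
det = 3·det([[2,1],[-1,0]]) - 0·det([[-2,1],[0,0]]) + 0·det([[-2,2],[0,-1]])
    = 3·(2·0 - 1·-1) - 0·(-2·0 - 1·0) + 0·(-2·-1 - 2·0)
    = 3·1 - 0·0 + 0·2
    = 3 + 0 + 0 = 3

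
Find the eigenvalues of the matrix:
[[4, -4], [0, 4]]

Characteristic equation: det(A - λI) = 0
λ² - (trace)λ + (det) = 0
trace = 4 + 4 = 8, det = (4)(4) - (-4)(0) = 16
λ² - (8)λ + (16) = 0
λ = (8 ± √((8)² - 4·(16))) / 2 = (8 ± √0) / 2
Solving: λ = 4, 4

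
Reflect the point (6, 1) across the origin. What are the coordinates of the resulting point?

Reflection across origin: (6, 1) → (-6, -1)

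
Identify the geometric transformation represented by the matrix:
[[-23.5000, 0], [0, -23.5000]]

This matrix represents: uniform scaling by factor -23.5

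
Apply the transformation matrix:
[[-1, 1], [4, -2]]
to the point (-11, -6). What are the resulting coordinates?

Matrix multiplication:
[[-1, 1], [4, -2]] × [-11, -6]ᵀ
= [(-1)(-11) + (1)(-6), (4)(-11) + (-2)(-6)]ᵀ
= [5, -32]ᵀ
Result: (5, -32)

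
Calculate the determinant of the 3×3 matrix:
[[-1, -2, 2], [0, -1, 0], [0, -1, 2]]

Expansion along first row:
det = -1·det([[-1,0],[-1,2]]) - -2·det([[0,0],[0,2]]) + 2·det([[0,-1],[0,-1]])
    = -1·(-1·2 - 0·-1) - -2·(0·2 - 0·0) + 2·(0·-1 - -1·0)
    = -1·-2 - -2·0 + 2·0
    = 2 + 0 + 0 = 2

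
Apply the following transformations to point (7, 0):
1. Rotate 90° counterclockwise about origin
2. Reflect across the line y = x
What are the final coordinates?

Step 1: Rotate 90° → (0, 7)
Step 2: Reflect across line y = x → (7, 0)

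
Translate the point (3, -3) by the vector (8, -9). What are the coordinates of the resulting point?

Translation by (8, -9) (homogeneous matrix [[1, 0, 8], [0, 1, -9], [0, 0, 1]]):
x' = 3 + 8 = 11
y' = -3 + -9 = -12
Result: (11, -12)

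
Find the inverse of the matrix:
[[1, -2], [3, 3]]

For [[a,b],[c,d]], inverse = (1/det)·[[d,-b],[-c,a]]
det = (1)(3) - (-2)(3) = 3 - -6 = 9
Inverse = (1/9)·[[3, 2], [-3, 1]]
= [[1/3, 2/9], [-1/3, 1/9]]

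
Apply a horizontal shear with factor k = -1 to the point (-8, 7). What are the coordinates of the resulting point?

Shear matrix for horizontal shear with factor k = -1:
[[1, -1], [0, 1]]
Result: (-8, 7) → (-15, 7)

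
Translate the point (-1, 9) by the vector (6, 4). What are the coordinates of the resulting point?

Translation by (6, 4) (homogeneous matrix [[1, 0, 6], [0, 1, 4], [0, 0, 1]]):
x' = -1 + 6 = 5
y' = 9 + 4 = 13
Result: (5, 13)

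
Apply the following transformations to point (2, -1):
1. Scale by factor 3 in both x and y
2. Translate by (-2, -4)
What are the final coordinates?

Step 1: Scale (2, -1) by 3 → (6, -3)
Step 2: Translate by (-2, -4) → (4, -7)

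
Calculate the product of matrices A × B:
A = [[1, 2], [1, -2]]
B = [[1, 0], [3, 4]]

Matrix multiplication:
C[0][0] = 1×1 + 2×3 = 7
C[0][1] = 1×0 + 2×4 = 8
C[1][0] = 1×1 + -2×3 = -5
C[1][1] = 1×0 + -2×4 = -8
Result: [[7, 8], [-5, -8]]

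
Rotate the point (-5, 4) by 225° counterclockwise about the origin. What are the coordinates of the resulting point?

Rotation matrix for 225°: [[cos 225°, -sin 225°], [sin 225°, cos 225°]] ≈ [[-0.707107, 0.707107], [-0.707107, -0.707107]]
[[-0.707107, 0.707107], [-0.707107, -0.707107]] × [-5, 4]ᵀ ≈ [6.3640, 0.7071]ᵀ
Result: (6.3640, 0.7071)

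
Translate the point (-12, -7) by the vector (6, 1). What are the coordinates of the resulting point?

Translation by (6, 1) (homogeneous matrix [[1, 0, 6], [0, 1, 1], [0, 0, 1]]):
x' = -12 + 6 = -6
y' = -7 + 1 = -6
Result: (-6, -6)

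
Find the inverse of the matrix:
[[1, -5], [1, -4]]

For [[a,b],[c,d]], inverse = (1/det)·[[d,-b],[-c,a]]
det = (1)(-4) - (-5)(1) = -4 - -5 = 1
Inverse = [[-4, 5], [-1, 1]]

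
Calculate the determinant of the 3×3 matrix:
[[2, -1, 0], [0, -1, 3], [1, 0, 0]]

Expansion along first row:
det = 2·det([[-1,3],[0,0]]) - -1·det([[0,3],[1,0]]) + 0·det([[0,-1],[1,0]])
    = 2·(-1·0 - 3·0) - -1·(0·0 - 3·1) + 0·(0·0 - -1·1)
    = 2·0 - -1·-3 + 0·1
    = 0 + -3 + 0 = -3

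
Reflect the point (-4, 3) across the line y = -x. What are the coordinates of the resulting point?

Reflection across line y = -x: (-4, 3) → (-3, 4)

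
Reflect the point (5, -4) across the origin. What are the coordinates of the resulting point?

Reflection across origin: (5, -4) → (-5, 4)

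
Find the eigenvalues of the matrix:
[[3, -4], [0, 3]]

Characteristic equation: det(A - λI) = 0
λ² - (trace)λ + (det) = 0
trace = 3 + 3 = 6, det = (3)(3) - (-4)(0) = 9
λ² - (6)λ + (9) = 0
λ = (6 ± √((6)² - 4·(9))) / 2 = (6 ± √0) / 2
Solving: λ = 3, 3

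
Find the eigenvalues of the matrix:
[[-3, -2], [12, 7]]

Characteristic equation: det(A - λI) = 0
λ² - (trace)λ + (det) = 0
trace = -3 + 7 = 4, det = (-3)(7) - (-2)(12) = 3
λ² - (4)λ + (3) = 0
λ = (4 ± √((4)² - 4·(3))) / 2 = (4 ± √4) / 2
Solving: λ = 1, 3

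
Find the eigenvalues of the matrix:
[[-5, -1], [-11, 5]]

Characteristic equation: det(A - λI) = 0
λ² - (trace)λ + (det) = 0
trace = -5 + 5 = 0, det = (-5)(5) - (-1)(-11) = -36
λ² - (0)λ + (-36) = 0
λ = (0 ± √((0)² - 4·(-36))) / 2 = (0 ± √144) / 2
Solving: λ = -6, 6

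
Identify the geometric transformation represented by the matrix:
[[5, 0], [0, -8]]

This matrix represents: non-uniform scaling by sx = 5, sy = -8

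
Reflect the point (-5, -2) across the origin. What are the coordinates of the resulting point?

Reflection across origin: (-5, -2) → (5, 2)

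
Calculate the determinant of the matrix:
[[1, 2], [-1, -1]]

For a 2×2 matrix [[a, b], [c, d]], det = ad - bc
det = (1)(-1) - (2)(-1) = -1 - -2 = 1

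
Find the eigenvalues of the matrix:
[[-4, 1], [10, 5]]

Characteristic equation: det(A - λI) = 0
λ² - (trace)λ + (det) = 0
trace = -4 + 5 = 1, det = (-4)(5) - (1)(10) = -30
λ² - (1)λ + (-30) = 0
λ = (1 ± √((1)² - 4·(-30))) / 2 = (1 ± √121) / 2
Solving: λ = -5, 6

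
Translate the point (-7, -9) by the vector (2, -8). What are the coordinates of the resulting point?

Translation by (2, -8) (homogeneous matrix [[1, 0, 2], [0, 1, -8], [0, 0, 1]]):
x' = -7 + 2 = -5
y' = -9 + -8 = -17
Result: (-5, -17)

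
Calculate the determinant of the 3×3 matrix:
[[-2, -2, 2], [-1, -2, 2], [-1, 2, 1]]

Expansion along first row:
det = -2·det([[-2,2],[2,1]]) - -2·det([[-1,2],[-1,1]]) + 2·det([[-1,-2],[-1,2]])
    = -2·(-2·1 - 2·2) - -2·(-1·1 - 2·-1) + 2·(-1·2 - -2·-1)
    = -2·-6 - -2·1 + 2·-4
    = 12 + 2 + -8 = 6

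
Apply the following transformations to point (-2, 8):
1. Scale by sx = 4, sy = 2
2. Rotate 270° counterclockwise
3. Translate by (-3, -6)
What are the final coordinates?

Step 1: Scale → (-8, 16)
Step 2: Rotate 270° → (16, 8)
Step 3: Translate → (13, 2)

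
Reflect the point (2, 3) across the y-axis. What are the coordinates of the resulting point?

Reflection across y-axis: (2, 3) → (-2, 3)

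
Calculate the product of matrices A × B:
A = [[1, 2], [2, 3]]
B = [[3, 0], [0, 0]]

Matrix multiplication:
C[0][0] = 1×3 + 2×0 = 3
C[0][1] = 1×0 + 2×0 = 0
C[1][0] = 2×3 + 3×0 = 6
C[1][1] = 2×0 + 3×0 = 0
Result: [[3, 0], [6, 0]]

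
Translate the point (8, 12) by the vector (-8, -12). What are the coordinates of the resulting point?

Translation by (-8, -12) (homogeneous matrix [[1, 0, -8], [0, 1, -12], [0, 0, 1]]):
x' = 8 + -8 = 0
y' = 12 + -12 = 0
Result: (0, 0)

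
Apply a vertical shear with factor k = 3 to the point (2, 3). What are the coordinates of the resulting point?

Shear matrix for vertical shear with factor k = 3:
[[1, 0], [3, 1]]
Result: (2, 3) → (2, 9)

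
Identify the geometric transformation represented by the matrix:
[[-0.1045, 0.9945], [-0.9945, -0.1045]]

This matrix represents: rotation by 264° counterclockwise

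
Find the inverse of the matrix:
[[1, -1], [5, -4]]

For [[a,b],[c,d]], inverse = (1/det)·[[d,-b],[-c,a]]
det = (1)(-4) - (-1)(5) = -4 - -5 = 1
Inverse = [[-4, 1], [-5, 1]]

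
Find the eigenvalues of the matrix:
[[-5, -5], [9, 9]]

Characteristic equation: det(A - λI) = 0
λ² - (trace)λ + (det) = 0
trace = -5 + 9 = 4, det = (-5)(9) - (-5)(9) = 0
λ² - (4)λ + (0) = 0
λ = (4 ± √((4)² - 4·(0))) / 2 = (4 ± √16) / 2
Solving: λ = 0, 4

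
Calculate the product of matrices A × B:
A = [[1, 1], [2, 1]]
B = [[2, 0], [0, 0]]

Matrix multiplication:
C[0][0] = 1×2 + 1×0 = 2
C[0][1] = 1×0 + 1×0 = 0
C[1][0] = 2×2 + 1×0 = 4
C[1][1] = 2×0 + 1×0 = 0
Result: [[2, 0], [4, 0]]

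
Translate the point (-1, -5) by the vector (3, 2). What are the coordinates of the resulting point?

Translation by (3, 2) (homogeneous matrix [[1, 0, 3], [0, 1, 2], [0, 0, 1]]):
x' = -1 + 3 = 2
y' = -5 + 2 = -3
Result: (2, -3)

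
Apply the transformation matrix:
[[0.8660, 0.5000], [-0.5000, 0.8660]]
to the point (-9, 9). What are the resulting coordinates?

Matrix multiplication:
[[0.8660, 0.5000], [-0.5000, 0.8660]] × [-9, 9]ᵀ
= [(0.8660)(-9) + (0.5000)(9), (-0.5000)(-9) + (0.8660)(9)]ᵀ
= [-3.2940, 12.2940]ᵀ
Result: (-3.2940, 12.2940)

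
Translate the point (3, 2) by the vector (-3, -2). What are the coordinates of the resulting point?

Translation by (-3, -2) (homogeneous matrix [[1, 0, -3], [0, 1, -2], [0, 0, 1]]):
x' = 3 + -3 = 0
y' = 2 + -2 = 0
Result: (0, 0)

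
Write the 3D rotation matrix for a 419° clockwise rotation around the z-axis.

Rotation matrix for clockwise 419° around z-axis:
A clockwise rotation by 419° is a counterclockwise rotation by -419°.
cos(-419°) = 0.5150, sin(-419°) = -0.8572
Result: [[0.5150, 0.8572, 0], [-0.8572, 0.5150, 0], [0, 0, 1]]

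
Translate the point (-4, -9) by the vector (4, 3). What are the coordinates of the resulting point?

Translation by (4, 3) (homogeneous matrix [[1, 0, 4], [0, 1, 3], [0, 0, 1]]):
x' = -4 + 4 = 0
y' = -9 + 3 = -6
Result: (0, -6)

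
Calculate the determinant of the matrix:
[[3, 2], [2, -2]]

For a 2×2 matrix [[a, b], [c, d]], det = ad - bc
det = (3)(-2) - (2)(2) = -6 - 4 = -10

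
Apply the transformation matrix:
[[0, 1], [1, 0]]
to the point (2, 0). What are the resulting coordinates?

Matrix multiplication:
[[0, 1], [1, 0]] × [2, 0]ᵀ
= [(0)(2) + (1)(0), (1)(2) + (0)(0)]ᵀ
= [0, 2]ᵀ
Result: (0, 2)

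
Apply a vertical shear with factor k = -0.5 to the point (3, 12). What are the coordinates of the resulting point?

Shear matrix for vertical shear with factor k = -0.5:
[[1, 0], [-0.50, 1]]
Result: (3, 12) → (3, 10.5)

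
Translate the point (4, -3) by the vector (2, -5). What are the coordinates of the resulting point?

Translation by (2, -5) (homogeneous matrix [[1, 0, 2], [0, 1, -5], [0, 0, 1]]):
x' = 4 + 2 = 6
y' = -3 + -5 = -8
Result: (6, -8)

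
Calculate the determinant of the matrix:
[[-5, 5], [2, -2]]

For a 2×2 matrix [[a, b], [c, d]], det = ad - bc
det = (-5)(-2) - (5)(2) = 10 - 10 = 0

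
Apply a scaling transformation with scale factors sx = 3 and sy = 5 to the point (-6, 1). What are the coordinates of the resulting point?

Scaling matrix:
[[3, 0], [0, 5]]
Result: (-6 × 3, 1 × 5) = (-18, 5)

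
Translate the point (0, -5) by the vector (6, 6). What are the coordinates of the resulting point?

Translation by (6, 6) (homogeneous matrix [[1, 0, 6], [0, 1, 6], [0, 0, 1]]):
x' = 0 + 6 = 6
y' = -5 + 6 = 1
Result: (6, 1)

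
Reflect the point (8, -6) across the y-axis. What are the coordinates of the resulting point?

Reflection across y-axis: (8, -6) → (-8, -6)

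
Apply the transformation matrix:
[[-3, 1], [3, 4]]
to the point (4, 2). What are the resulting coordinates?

Matrix multiplication:
[[-3, 1], [3, 4]] × [4, 2]ᵀ
= [(-3)(4) + (1)(2), (3)(4) + (4)(2)]ᵀ
= [-10, 20]ᵀ
Result: (-10, 20)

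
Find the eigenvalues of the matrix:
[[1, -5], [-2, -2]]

Characteristic equation: det(A - λI) = 0
λ² - (trace)λ + (det) = 0
trace = 1 + -2 = -1, det = (1)(-2) - (-5)(-2) = -12
λ² - (-1)λ + (-12) = 0
λ = (-1 ± √((-1)² - 4·(-12))) / 2 = (-1 ± √49) / 2
Solving: λ = -4, 3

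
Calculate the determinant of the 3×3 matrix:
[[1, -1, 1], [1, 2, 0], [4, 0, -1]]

Expansion along first row:
det = 1·det([[2,0],[0,-1]]) - -1·det([[1,0],[4,-1]]) + 1·det([[1,2],[4,0]])
    = 1·(2·-1 - 0·0) - -1·(1·-1 - 0·4) + 1·(1·0 - 2·4)
    = 1·-2 - -1·-1 + 1·-8
    = -2 + -1 + -8 = -11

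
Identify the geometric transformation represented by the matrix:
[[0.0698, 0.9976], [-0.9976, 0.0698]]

This matrix represents: rotation by 274° counterclockwise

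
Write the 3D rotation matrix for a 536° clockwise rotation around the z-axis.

Rotation matrix for clockwise 536° around z-axis:
A clockwise rotation by 536° is a counterclockwise rotation by -536°.
cos(-536°) = -0.9976, sin(-536°) = -0.0698
Result: [[-0.9976, 0.0698, 0], [-0.0698, -0.9976, 0], [0, 0, 1]]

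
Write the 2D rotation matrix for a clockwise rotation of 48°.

Rotation matrix formula: [[cos θ, -sin θ], [sin θ, cos θ]]
A clockwise rotation by 48° is equivalent to a counterclockwise rotation by -48°.
For θ = -48°:
cos(-48°) = 0.6691
sin(-48°) = -0.7431
Result: [[0.6691, 0.7431], [-0.7431, 0.6691]]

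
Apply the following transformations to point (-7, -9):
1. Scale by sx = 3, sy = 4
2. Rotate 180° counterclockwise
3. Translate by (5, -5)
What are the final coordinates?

Step 1: Scale → (-21, -36)
Step 2: Rotate 180° → (21, 36)
Step 3: Translate → (26, 31)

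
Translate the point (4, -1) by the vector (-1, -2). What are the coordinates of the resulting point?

Translation by (-1, -2) (homogeneous matrix [[1, 0, -1], [0, 1, -2], [0, 0, 1]]):
x' = 4 + -1 = 3
y' = -1 + -2 = -3
Result: (3, -3)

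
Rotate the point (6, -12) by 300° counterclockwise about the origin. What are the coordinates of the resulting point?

Rotation matrix for 300°: [[cos 300°, -sin 300°], [sin 300°, cos 300°]] ≈ [[0.500000, 0.866025], [-0.866025, 0.500000]]
[[0.500000, 0.866025], [-0.866025, 0.500000]] × [6, -12]ᵀ ≈ [-7.3923, -11.1962]ᵀ
Result: (-7.3923, -11.1962)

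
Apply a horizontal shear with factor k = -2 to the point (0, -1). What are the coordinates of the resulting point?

Shear matrix for horizontal shear with factor k = -2:
[[1, -2], [0, 1]]
Result: (0, -1) → (2, -1)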